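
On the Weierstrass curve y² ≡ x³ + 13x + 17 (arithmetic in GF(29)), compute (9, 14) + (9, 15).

O

The two points share x = 9 and their y-coordinates satisfy 14 + 15 ≡ 0 (mod 29), so they are inverses. Their sum is O.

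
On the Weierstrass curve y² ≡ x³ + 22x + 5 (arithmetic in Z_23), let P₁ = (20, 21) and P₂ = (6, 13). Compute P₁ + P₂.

(20, 21) + (6, 13). λ = (13 - 21)/(6 - 20) ≡ 15/9 mod 23. 9⁻¹ ≡ 18 (mod 23) since 9·18 = 162 ≡ 1, so λ ≡ 17.
  x = λ² - 20 - 6 = 289 - 26 ≡ 10; y = λ·(20 - 10) - 21 ≡ 11. → (10, 11)

(10, 11)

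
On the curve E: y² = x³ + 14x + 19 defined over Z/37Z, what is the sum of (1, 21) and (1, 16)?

O

The two points share x = 1 and their y-coordinates satisfy 21 + 16 ≡ 0 (mod 37), so they are inverses. Their sum is the point at infinity.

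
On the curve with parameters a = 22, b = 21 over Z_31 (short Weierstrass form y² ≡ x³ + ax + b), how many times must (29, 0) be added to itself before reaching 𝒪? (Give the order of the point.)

2P: (29, 0) + (29, 0): same x and y₁ ≡ -y₂, so the sum is 𝒪.
2P = 𝒪, so the order is 2.

2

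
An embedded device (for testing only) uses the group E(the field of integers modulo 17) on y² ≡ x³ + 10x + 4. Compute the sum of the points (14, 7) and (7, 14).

(14, 10)

(14, 7) + (7, 14). λ = (14 - 7)/(7 - 14) ≡ 7/10 mod 17. 10⁻¹ ≡ 12 (mod 17) since 10·12 = 120 ≡ 1, so λ ≡ 16.
  x = λ² - 14 - 7 = 256 - 21 ≡ 14; y = λ·(14 - 14) - 7 ≡ 10. → (14, 10)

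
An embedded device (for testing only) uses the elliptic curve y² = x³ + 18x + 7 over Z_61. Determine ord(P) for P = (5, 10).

9

2P: tangent at (5, 10): λ = (3·5² + 18)/(2·10) ≡ 32/20. 20⁻¹ ≡ 58 (mod 61) since 20·58 = 1160 ≡ 1, so λ ≡ 32·58 ≡ 26.
  x = λ² - 5 - 5 = 676 - 10 ≡ 56; y = λ·(5 - 56) - 10 ≡ 6. → (56, 6)
3P: (56, 6) + (5, 10). λ = (10 - 6)/(5 - 56) ≡ 4/10 mod 61. 10⁻¹ ≡ 55 (mod 61), so λ ≡ 37.
  x = λ² - 56 - 5 = 1369 - 61 ≡ 27; y = λ·(56 - 27) - 6 ≡ 30. → (27, 30)
4P: (27, 30) + (5, 10). λ = (10 - 30)/(5 - 27) ≡ 41/39 mod 61. 39⁻¹ ≡ 36 (mod 61), so λ ≡ 12.
  x = λ² - 27 - 5 = 144 - 32 ≡ 51; y = λ·(27 - 51) - 30 ≡ 48. → (51, 48)
5P: (51, 48) + (5, 10). λ = (10 - 48)/(5 - 51) ≡ 23/15 mod 61. 15⁻¹ ≡ 57 (mod 61) since 15·57 = 855 ≡ 1, so λ ≡ 30.
  x = λ² - 51 - 5 = 900 - 56 ≡ 51; y = λ·(51 - 51) - 48 ≡ 13. → (51, 13)
6P: (51, 13) + (5, 10). λ = (10 - 13)/(5 - 51) ≡ 58/15 mod 61. 15⁻¹ ≡ 57 (mod 61), so λ ≡ 12.
  x = λ² - 51 - 5 = 144 - 56 ≡ 27; y = λ·(51 - 27) - 13 ≡ 31. → (27, 31)
7P: (27, 31) + (5, 10). λ = (10 - 31)/(5 - 27) ≡ 40/39 mod 61. 39⁻¹ ≡ 36 (mod 61) since 39·36 = 1404 ≡ 1, so λ ≡ 37.
  x = λ² - 27 - 5 = 1369 - 32 ≡ 56; y = λ·(27 - 56) - 31 ≡ 55. → (56, 55)
8P: (56, 55) + (5, 10). λ = (10 - 55)/(5 - 56) ≡ 16/10 mod 61. 10⁻¹ ≡ 55 (mod 61), so λ ≡ 26.
  x = λ² - 56 - 5 = 676 - 61 ≡ 5; y = λ·(56 - 5) - 55 ≡ 51. → (5, 51)
9P: (5, 51) + (5, 10): same x and y₁ ≡ -y₂, so the sum is ∞.
9P = ∞, so the order is 9.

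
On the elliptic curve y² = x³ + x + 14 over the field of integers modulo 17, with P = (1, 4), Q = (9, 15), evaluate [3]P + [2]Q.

(15, 2)

First 3P:
Repeated addition: build up to 3P.
2P: tangent at (1, 4): λ = (3·1² + 1)/(2·4) ≡ 4/8. 8⁻¹ ≡ 15 (mod 17) since 8·15 = 120 ≡ 1, so λ ≡ 4·15 ≡ 9.
  x = λ² - 1 - 1 = 81 - 2 ≡ 11; y = λ·(1 - 11) - 4 ≡ 8. → (11, 8)
3P: (11, 8) + (1, 4). λ = (4 - 8)/(1 - 11) ≡ 13/7 mod 17. 7⁻¹ ≡ 5 (mod 17), so λ ≡ 14.
  x = λ² - 11 - 1 = 196 - 12 ≡ 14; y = λ·(11 - 14) - 8 ≡ 1. → (14, 1)
3P = (14, 1).
Next 2Q:
Repeated addition: build up to 2Q.
2Q: tangent at (9, 15): λ = (3·9² + 1)/(2·15) ≡ 6/13. 13⁻¹ ≡ 4 (mod 17), so λ ≡ 6·4 ≡ 7.
  x = λ² - 9 - 9 = 49 - 18 ≡ 14; y = λ·(9 - 14) - 15 ≡ 1. → (14, 1)
2Q = (14, 1).
Finally 3P + 2Q:
tangent at (14, 1): λ = (3·14² + 1)/(2·1) ≡ 11/2. 2⁻¹ ≡ 9 (mod 17), so λ ≡ 11·9 ≡ 14.
  x = λ² - 14 - 14 = 196 - 28 ≡ 15; y = λ·(14 - 15) - 1 ≡ 2. → (15, 2)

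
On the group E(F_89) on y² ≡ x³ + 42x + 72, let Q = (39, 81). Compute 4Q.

(66, 17)

Double-and-add on 4 = (100)₂. Start with Q = (39, 81) for the leading 1-bit.
double: tangent at (39, 81): λ = (3·39² + 42)/(2·81) ≡ 66/73. 73⁻¹ ≡ 50 (mod 89), so λ ≡ 66·50 ≡ 7.
  x = λ² - 39 - 39 = 49 - 78 ≡ 60; y = λ·(39 - 60) - 81 ≡ 39. → (60, 39)
double: tangent at (60, 39): λ = (3·60² + 42)/(2·39) ≡ 73/78. 78⁻¹ ≡ 8 (mod 89), so λ ≡ 73·8 ≡ 50.
  x = λ² - 60 - 60 = 2500 - 120 ≡ 66; y = λ·(60 - 66) - 39 ≡ 17. → (66, 17)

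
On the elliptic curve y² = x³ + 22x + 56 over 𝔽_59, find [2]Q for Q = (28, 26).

tangent at (28, 26): λ = (3·28² + 22)/(2·26) ≡ 14/52. 52⁻¹ ≡ 42 (mod 59), so λ ≡ 14·42 ≡ 57.
  x = λ² - 28 - 28 = 3249 - 56 ≡ 7; y = λ·(28 - 7) - 26 ≡ 50. → (7, 50)

(7, 50)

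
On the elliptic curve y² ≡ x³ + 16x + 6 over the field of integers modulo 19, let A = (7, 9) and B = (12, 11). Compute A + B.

(7, 9) + (12, 11). λ = (11 - 9)/(12 - 7) ≡ 2/5 mod 19. 5⁻¹ ≡ 4 (mod 19), so λ ≡ 8.
  x = λ² - 7 - 12 = 64 - 19 ≡ 7; y = λ·(7 - 7) - 9 ≡ 10. → (7, 10)

(7, 10)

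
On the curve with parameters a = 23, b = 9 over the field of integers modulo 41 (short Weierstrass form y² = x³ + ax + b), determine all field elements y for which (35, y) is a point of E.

x³ + 23x + 9 = 43689 ≡ 24 (mod 41).
24 is a non-residue mod 41; no y exists.

none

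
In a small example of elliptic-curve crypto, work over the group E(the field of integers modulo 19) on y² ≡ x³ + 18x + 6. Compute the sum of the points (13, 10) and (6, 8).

(13, 10) + (6, 8). λ = (8 - 10)/(6 - 13) ≡ 17/12 mod 19. 12⁻¹ ≡ 8 (mod 19) since 12·8 = 96 ≡ 1, so λ ≡ 3.
  x = λ² - 13 - 6 = 9 - 19 ≡ 9; y = λ·(13 - 9) - 10 ≡ 2. → (9, 2)

(9, 2)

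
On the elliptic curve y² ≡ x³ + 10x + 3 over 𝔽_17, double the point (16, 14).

(10, 7)

tangent at (16, 14): λ = (3·16² + 10)/(2·14) ≡ 13/11. 11⁻¹ ≡ 14 (mod 17) since 11·14 = 154 ≡ 1, so λ ≡ 13·14 ≡ 12.
  x = λ² - 16 - 16 = 144 - 32 ≡ 10; y = λ·(16 - 10) - 14 ≡ 7. → (10, 7)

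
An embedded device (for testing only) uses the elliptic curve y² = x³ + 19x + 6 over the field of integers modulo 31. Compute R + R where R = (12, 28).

(9, 10)

tangent at (12, 28): λ = (3·12² + 19)/(2·28) ≡ 17/25. 25⁻¹ ≡ 5 (mod 31), so λ ≡ 17·5 ≡ 23.
  x = λ² - 12 - 12 = 529 - 24 ≡ 9; y = λ·(12 - 9) - 28 ≡ 10. → (9, 10)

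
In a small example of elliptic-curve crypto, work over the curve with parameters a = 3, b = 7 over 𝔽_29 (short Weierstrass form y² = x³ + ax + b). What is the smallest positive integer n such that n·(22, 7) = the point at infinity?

2P: tangent at (22, 7): λ = (3·22² + 3)/(2·7) ≡ 5/14. 14⁻¹ ≡ 27 (mod 29) since 14·27 = 378 ≡ 1, so λ ≡ 5·27 ≡ 19.
  x = λ² - 22 - 22 = 361 - 44 ≡ 27; y = λ·(22 - 27) - 7 ≡ 14. → (27, 14)
3P: (27, 14) + (22, 7). λ = (7 - 14)/(22 - 27) ≡ 22/24 mod 29. 24⁻¹ ≡ 23 (mod 29), so λ ≡ 13.
  x = λ² - 27 - 22 = 169 - 49 ≡ 4; y = λ·(27 - 4) - 14 ≡ 24. → (4, 24)
4P: (4, 24) + (22, 7). λ = (7 - 24)/(22 - 4) ≡ 12/18 mod 29. 18⁻¹ ≡ 21 (mod 29), so λ ≡ 20.
  x = λ² - 4 - 22 = 400 - 26 ≡ 26; y = λ·(4 - 26) - 24 ≡ 0. → (26, 0)
5P: (26, 0) + (22, 7). λ = (7 - 0)/(22 - 26) ≡ 7/25 mod 29. 25⁻¹ ≡ 7 (mod 29), so λ ≡ 20.
  x = λ² - 26 - 22 = 400 - 48 ≡ 4; y = λ·(26 - 4) - 0 ≡ 5. → (4, 5)
6P: (4, 5) + (22, 7). λ = (7 - 5)/(22 - 4) ≡ 2/18 mod 29. 18⁻¹ ≡ 21 (mod 29), so λ ≡ 13.
  x = λ² - 4 - 22 = 169 - 26 ≡ 27; y = λ·(4 - 27) - 5 ≡ 15. → (27, 15)
7P: (27, 15) + (22, 7). λ = (7 - 15)/(22 - 27) ≡ 21/24 mod 29. 24⁻¹ ≡ 23 (mod 29), so λ ≡ 19.
  x = λ² - 27 - 22 = 361 - 49 ≡ 22; y = λ·(27 - 22) - 15 ≡ 22. → (22, 22)
8P: (22, 22) + (22, 7): same x and y₁ ≡ -y₂, so the sum is the point at infinity.
8P = the point at infinity, so the order is 8.

8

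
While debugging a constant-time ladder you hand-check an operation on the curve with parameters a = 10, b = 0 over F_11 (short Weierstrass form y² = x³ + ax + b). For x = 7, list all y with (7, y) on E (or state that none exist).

none

x³ + 10x + 0 = 413 ≡ 6 (mod 11).
6 is a non-residue mod 11; no y exists.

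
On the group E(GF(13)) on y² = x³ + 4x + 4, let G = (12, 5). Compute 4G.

Repeated addition: build up to 4G.
2G: tangent at (12, 5): λ = (3·12² + 4)/(2·5) ≡ 7/10. 10⁻¹ ≡ 4 (mod 13), so λ ≡ 7·4 ≡ 2.
  x = λ² - 12 - 12 = 4 - 24 ≡ 6; y = λ·(12 - 6) - 5 ≡ 7. → (6, 7)
3G: (6, 7) + (12, 5). λ = (5 - 7)/(12 - 6) ≡ 11/6 mod 13. 6⁻¹ ≡ 11 (mod 13), so λ ≡ 4.
  x = λ² - 6 - 12 = 16 - 18 ≡ 11; y = λ·(6 - 11) - 7 ≡ 12. → (11, 12)
4G: (11, 12) + (12, 5). λ = (5 - 12)/(12 - 11) ≡ 6/1 mod 13. 1⁻¹ ≡ 1 (mod 13) since 1·1 = 1 ≡ 1, so λ ≡ 6.
  x = λ² - 11 - 12 = 36 - 23 ≡ 0; y = λ·(11 - 0) - 12 ≡ 2. → (0, 2)

(0, 2)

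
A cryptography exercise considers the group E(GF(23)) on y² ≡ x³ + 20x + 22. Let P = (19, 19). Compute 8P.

(12, 14)

Repeated addition: build up to 8P.
2P: tangent at (19, 19): λ = (3·19² + 20)/(2·19) ≡ 22/15. 15⁻¹ ≡ 20 (mod 23) since 15·20 = 300 ≡ 1, so λ ≡ 22·20 ≡ 3.
  x = λ² - 19 - 19 = 9 - 38 ≡ 17; y = λ·(19 - 17) - 19 ≡ 10. → (17, 10)
3P: (17, 10) + (19, 19). λ = (19 - 10)/(19 - 17) ≡ 9/2 mod 23. 2⁻¹ ≡ 12 (mod 23), so λ ≡ 16.
  x = λ² - 17 - 19 = 256 - 36 ≡ 13; y = λ·(17 - 13) - 10 ≡ 8. → (13, 8)
4P: (13, 8) + (19, 19). λ = (19 - 8)/(19 - 13) ≡ 11/6 mod 23. 6⁻¹ ≡ 4 (mod 23) since 6·4 = 24 ≡ 1, so λ ≡ 21.
  x = λ² - 13 - 19 = 441 - 32 ≡ 18; y = λ·(13 - 18) - 8 ≡ 2. → (18, 2)
5P: (18, 2) + (19, 19). λ = (19 - 2)/(19 - 18) ≡ 17/1 mod 23. 1⁻¹ ≡ 1 (mod 23), so λ ≡ 17.
  x = λ² - 18 - 19 = 289 - 37 ≡ 22; y = λ·(18 - 22) - 2 ≡ 22. → (22, 22)
6P: (22, 22) + (19, 19). λ = (19 - 22)/(19 - 22) ≡ 20/20 mod 23. 20⁻¹ ≡ 15 (mod 23) since 20·15 = 300 ≡ 1, so λ ≡ 1.
  x = λ² - 22 - 19 = 1 - 41 ≡ 6; y = λ·(22 - 6) - 22 ≡ 17. → (6, 17)
7P: (6, 17) + (19, 19). λ = (19 - 17)/(19 - 6) ≡ 2/13 mod 23. 13⁻¹ ≡ 16 (mod 23), so λ ≡ 9.
  x = λ² - 6 - 19 = 81 - 25 ≡ 10; y = λ·(6 - 10) - 17 ≡ 16. → (10, 16)
8P: (10, 16) + (19, 19). λ = (19 - 16)/(19 - 10) ≡ 3/9 mod 23. 9⁻¹ ≡ 18 (mod 23) since 9·18 = 162 ≡ 1, so λ ≡ 8.
  x = λ² - 10 - 19 = 64 - 29 ≡ 12; y = λ·(10 - 12) - 16 ≡ 14. → (12, 14)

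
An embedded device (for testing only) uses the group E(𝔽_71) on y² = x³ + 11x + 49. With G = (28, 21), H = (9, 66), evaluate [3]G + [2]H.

(11, 62)

First 3G:
Repeated addition: build up to 3G.
2G: tangent at (28, 21): λ = (3·28² + 11)/(2·21) ≡ 20/42. 42⁻¹ ≡ 22 (mod 71), so λ ≡ 20·22 ≡ 14.
  x = λ² - 28 - 28 = 196 - 56 ≡ 69; y = λ·(28 - 69) - 21 ≡ 44. → (69, 44)
3G: (69, 44) + (28, 21). λ = (21 - 44)/(28 - 69) ≡ 48/30 mod 71. 30⁻¹ ≡ 45 (mod 71), so λ ≡ 30.
  x = λ² - 69 - 28 = 900 - 97 ≡ 22; y = λ·(69 - 22) - 44 ≡ 17. → (22, 17)
3G = (22, 17).
Next 2H:
Repeated addition: build up to 2H.
2H: tangent at (9, 66): λ = (3·9² + 11)/(2·66) ≡ 41/61. 61⁻¹ ≡ 7 (mod 71) since 61·7 = 427 ≡ 1, so λ ≡ 41·7 ≡ 3.
  x = λ² - 9 - 9 = 9 - 18 ≡ 62; y = λ·(9 - 62) - 66 ≡ 59. → (62, 59)
2H = (62, 59).
Finally 3G + 2H:
(22, 17) + (62, 59). λ = (59 - 17)/(62 - 22) ≡ 42/40 mod 71. 40⁻¹ ≡ 16 (mod 71), so λ ≡ 33.
  x = λ² - 22 - 62 = 1089 - 84 ≡ 11; y = λ·(22 - 11) - 17 ≡ 62. → (11, 62)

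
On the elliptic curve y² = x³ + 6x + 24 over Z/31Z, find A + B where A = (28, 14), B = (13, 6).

(28, 14) + (13, 6). λ = (6 - 14)/(13 - 28) ≡ 23/16 mod 31. 16⁻¹ ≡ 2 (mod 31), so λ ≡ 15.
  x = λ² - 28 - 13 = 225 - 41 ≡ 29; y = λ·(28 - 29) - 14 ≡ 2. → (29, 2)

(29, 2)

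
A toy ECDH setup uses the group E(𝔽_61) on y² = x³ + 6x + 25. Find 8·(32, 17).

Write G = (32, 17).
Double-and-add on 8 = (1000)₂. Start with G = (32, 17) for the leading 1-bit.
double: tangent at (32, 17): λ = (3·32² + 6)/(2·17) ≡ 28/34. 34⁻¹ ≡ 9 (mod 61) since 34·9 = 306 ≡ 1, so λ ≡ 28·9 ≡ 8.
  x = λ² - 32 - 32 = 64 - 64 ≡ 0; y = λ·(32 - 0) - 17 ≡ 56. → (0, 56)
double: tangent at (0, 56): λ = (3·0² + 6)/(2·56) ≡ 6/51. 51⁻¹ ≡ 6 (mod 61), so λ ≡ 6·6 ≡ 36.
  x = λ² - 0 - 0 = 1296 - 0 ≡ 15; y = λ·(0 - 15) - 56 ≡ 14. → (15, 14)
double: tangent at (15, 14): λ = (3·15² + 6)/(2·14) ≡ 10/28. 28⁻¹ ≡ 24 (mod 61), so λ ≡ 10·24 ≡ 57.
  x = λ² - 15 - 15 = 3249 - 30 ≡ 47; y = λ·(15 - 47) - 14 ≡ 53. → (47, 53)

(47, 53)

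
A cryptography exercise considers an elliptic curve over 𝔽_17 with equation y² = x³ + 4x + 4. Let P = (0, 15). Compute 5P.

Double-and-add on 5 = (101)₂. Start with P = (0, 15) for the leading 1-bit.
double: tangent at (0, 15): λ = (3·0² + 4)/(2·15) ≡ 4/13. 13⁻¹ ≡ 4 (mod 17), so λ ≡ 4·4 ≡ 16.
  x = λ² - 0 - 0 = 256 - 0 ≡ 1; y = λ·(0 - 1) - 15 ≡ 3. → (1, 3)
double: tangent at (1, 3): λ = (3·1² + 4)/(2·3) ≡ 7/6. 6⁻¹ ≡ 3 (mod 17) since 6·3 = 18 ≡ 1, so λ ≡ 7·3 ≡ 4.
  x = λ² - 1 - 1 = 16 - 2 ≡ 14; y = λ·(1 - 14) - 3 ≡ 13. → (14, 13)
add P: (14, 13) + (0, 15). λ = (15 - 13)/(0 - 14) ≡ 2/3 mod 17. 3⁻¹ ≡ 6 (mod 17) since 3·6 = 18 ≡ 1, so λ ≡ 12.
  x = λ² - 14 - 0 = 144 - 14 ≡ 11; y = λ·(14 - 11) - 13 ≡ 6. → (11, 6)

(11, 6)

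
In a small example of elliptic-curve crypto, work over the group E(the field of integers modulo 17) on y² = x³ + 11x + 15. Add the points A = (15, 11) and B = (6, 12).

(15, 11) + (6, 12). λ = (12 - 11)/(6 - 15) ≡ 1/8 mod 17. 8⁻¹ ≡ 15 (mod 17), so λ ≡ 15.
  x = λ² - 15 - 6 = 225 - 21 ≡ 0; y = λ·(15 - 0) - 11 ≡ 10. → (0, 10)

(0, 10)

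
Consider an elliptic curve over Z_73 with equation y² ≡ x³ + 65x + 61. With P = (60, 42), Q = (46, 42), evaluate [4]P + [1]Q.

(54, 56)

First 4P:
Double-and-add on 4 = (100)₂. Start with P = (60, 42) for the leading 1-bit.
double: tangent at (60, 42): λ = (3·60² + 65)/(2·42) ≡ 61/11. 11⁻¹ ≡ 20 (mod 73), so λ ≡ 61·20 ≡ 52.
  x = λ² - 60 - 60 = 2704 - 120 ≡ 29; y = λ·(60 - 29) - 42 ≡ 37. → (29, 37)
double: tangent at (29, 37): λ = (3·29² + 65)/(2·37) ≡ 33/1. 1⁻¹ ≡ 1 (mod 73) since 1·1 = 1 ≡ 1, so λ ≡ 33·1 ≡ 33.
  x = λ² - 29 - 29 = 1089 - 58 ≡ 9; y = λ·(29 - 9) - 37 ≡ 39. → (9, 39)
4P = (9, 39).
Finally 4P + Q:
(9, 39) + (46, 42). λ = (42 - 39)/(46 - 9) ≡ 3/37 mod 73. 37⁻¹ ≡ 2 (mod 73) since 37·2 = 74 ≡ 1, so λ ≡ 6.
  x = λ² - 9 - 46 = 36 - 55 ≡ 54; y = λ·(9 - 54) - 39 ≡ 56. → (54, 56)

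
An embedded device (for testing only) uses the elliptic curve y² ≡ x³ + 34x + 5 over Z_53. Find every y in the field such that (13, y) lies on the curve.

x³ + 34x + 5 = 2644 ≡ 47 (mod 53).
Square roots of 47 mod 53: 10 and 43 (since 10² = 100 ≡ 47).

10, 43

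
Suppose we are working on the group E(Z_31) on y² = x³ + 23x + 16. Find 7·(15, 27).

Write P = (15, 27).
Double-and-add on 7 = (111)₂. Start with P = (15, 27) for the leading 1-bit.
double: tangent at (15, 27): λ = (3·15² + 23)/(2·27) ≡ 16/23. 23⁻¹ ≡ 27 (mod 31) since 23·27 = 621 ≡ 1, so λ ≡ 16·27 ≡ 29.
  x = λ² - 15 - 15 = 841 - 30 ≡ 5; y = λ·(15 - 5) - 27 ≡ 15. → (5, 15)
add P: (5, 15) + (15, 27). λ = (27 - 15)/(15 - 5) ≡ 12/10 mod 31. 10⁻¹ ≡ 28 (mod 31), so λ ≡ 26.
  x = λ² - 5 - 15 = 676 - 20 ≡ 5; y = λ·(5 - 5) - 15 ≡ 16. → (5, 16)
double: tangent at (5, 16): λ = (3·5² + 23)/(2·16) ≡ 5/1. 1⁻¹ ≡ 1 (mod 31), so λ ≡ 5·1 ≡ 5.
  x = λ² - 5 - 5 = 25 - 10 ≡ 15; y = λ·(5 - 15) - 16 ≡ 27. → (15, 27)
add P: tangent at (15, 27): λ = (3·15² + 23)/(2·27) ≡ 16/23. 23⁻¹ ≡ 27 (mod 31) since 23·27 = 621 ≡ 1, so λ ≡ 16·27 ≡ 29.
  x = λ² - 15 - 15 = 841 - 30 ≡ 5; y = λ·(15 - 5) - 27 ≡ 15. → (5, 15)

(5, 15)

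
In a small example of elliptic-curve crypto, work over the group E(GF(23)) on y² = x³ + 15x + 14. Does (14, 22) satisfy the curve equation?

y² = 22² ≡ 1; x³ + 15x + 14 = 2968 ≡ 1 (mod 23). 1 = 1.

yes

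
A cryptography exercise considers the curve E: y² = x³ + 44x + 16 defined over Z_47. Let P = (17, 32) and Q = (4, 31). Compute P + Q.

(21, 40)

(17, 32) + (4, 31). λ = (31 - 32)/(4 - 17) ≡ 46/34 mod 47. 34⁻¹ ≡ 18 (mod 47), so λ ≡ 29.
  x = λ² - 17 - 4 = 841 - 21 ≡ 21; y = λ·(17 - 21) - 32 ≡ 40. → (21, 40)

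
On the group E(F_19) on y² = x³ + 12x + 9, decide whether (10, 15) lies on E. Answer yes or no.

no

y² = 15² ≡ 16; x³ + 12x + 9 = 1129 ≡ 8 (mod 19). 16 ≠ 8.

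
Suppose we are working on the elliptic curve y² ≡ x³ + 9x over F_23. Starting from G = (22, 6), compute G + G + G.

Repeated addition: build up to 3G.
2G: tangent at (22, 6): λ = (3·22² + 9)/(2·6) ≡ 12/12. 12⁻¹ ≡ 2 (mod 23), so λ ≡ 12·2 ≡ 1.
  x = λ² - 22 - 22 = 1 - 44 ≡ 3; y = λ·(22 - 3) - 6 ≡ 13. → (3, 13)
3G: (3, 13) + (22, 6). λ = (6 - 13)/(22 - 3) ≡ 16/19 mod 23. 19⁻¹ ≡ 17 (mod 23), so λ ≡ 19.
  x = λ² - 3 - 22 = 361 - 25 ≡ 14; y = λ·(3 - 14) - 13 ≡ 8. → (14, 8)

(14, 8)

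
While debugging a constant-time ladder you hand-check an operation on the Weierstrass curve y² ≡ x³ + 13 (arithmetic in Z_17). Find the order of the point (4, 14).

9

2P: tangent at (4, 14): λ = (3·4² + 0)/(2·14) ≡ 14/11. 11⁻¹ ≡ 14 (mod 17), so λ ≡ 14·14 ≡ 9.
  x = λ² - 4 - 4 = 81 - 8 ≡ 5; y = λ·(4 - 5) - 14 ≡ 11. → (5, 11)
3P: (5, 11) + (4, 14). λ = (14 - 11)/(4 - 5) ≡ 3/16 mod 17. 16⁻¹ ≡ 16 (mod 17), so λ ≡ 14.
  x = λ² - 5 - 4 = 196 - 9 ≡ 0; y = λ·(5 - 0) - 11 ≡ 8. → (0, 8)
4P: (0, 8) + (4, 14). λ = (14 - 8)/(4 - 0) ≡ 6/4 mod 17. 4⁻¹ ≡ 13 (mod 17) since 4·13 = 52 ≡ 1, so λ ≡ 10.
  x = λ² - 0 - 4 = 100 - 4 ≡ 11; y = λ·(0 - 11) - 8 ≡ 1. → (11, 1)
5P: (11, 1) + (4, 14). λ = (14 - 1)/(4 - 11) ≡ 13/10 mod 17. 10⁻¹ ≡ 12 (mod 17) since 10·12 = 120 ≡ 1, so λ ≡ 3.
  x = λ² - 11 - 4 = 9 - 15 ≡ 11; y = λ·(11 - 11) - 1 ≡ 16. → (11, 16)
6P: (11, 16) + (4, 14). λ = (14 - 16)/(4 - 11) ≡ 15/10 mod 17. 10⁻¹ ≡ 12 (mod 17) since 10·12 = 120 ≡ 1, so λ ≡ 10.
  x = λ² - 11 - 4 = 100 - 15 ≡ 0; y = λ·(11 - 0) - 16 ≡ 9. → (0, 9)
7P: (0, 9) + (4, 14). λ = (14 - 9)/(4 - 0) ≡ 5/4 mod 17. 4⁻¹ ≡ 13 (mod 17), so λ ≡ 14.
  x = λ² - 0 - 4 = 196 - 4 ≡ 5; y = λ·(0 - 5) - 9 ≡ 6. → (5, 6)
8P: (5, 6) + (4, 14). λ = (14 - 6)/(4 - 5) ≡ 8/16 mod 17. 16⁻¹ ≡ 16 (mod 17) since 16·16 = 256 ≡ 1, so λ ≡ 9.
  x = λ² - 5 - 4 = 81 - 9 ≡ 4; y = λ·(5 - 4) - 6 ≡ 3. → (4, 3)
9P: (4, 3) + (4, 14): same x and y₁ ≡ -y₂, so the sum is ∞.
9P = ∞, so the order is 9.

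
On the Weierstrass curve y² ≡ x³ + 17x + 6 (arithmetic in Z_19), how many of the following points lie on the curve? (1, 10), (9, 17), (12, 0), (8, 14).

2

(1, 10): 10² ≡ 5, rhs ≡ 5 → on.
(9, 17): 17² ≡ 4, rhs ≡ 14 → off.
(12, 0): 0² ≡ 0, rhs ≡ 0 → on.
(8, 14): 14² ≡ 6, rhs ≡ 8 → off.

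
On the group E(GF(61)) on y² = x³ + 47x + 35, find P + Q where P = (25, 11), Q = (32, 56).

(25, 11) + (32, 56). λ = (56 - 11)/(32 - 25) ≡ 45/7 mod 61. 7⁻¹ ≡ 35 (mod 61), so λ ≡ 50.
  x = λ² - 25 - 32 = 2500 - 57 ≡ 3; y = λ·(25 - 3) - 11 ≡ 52. → (3, 52)

(3, 52)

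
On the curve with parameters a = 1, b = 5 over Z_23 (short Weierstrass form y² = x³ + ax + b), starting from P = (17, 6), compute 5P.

(19, 12)

Double-and-add on 5 = (101)₂. Start with P = (17, 6) for the leading 1-bit.
double: tangent at (17, 6): λ = (3·17² + 1)/(2·6) ≡ 17/12. 12⁻¹ ≡ 2 (mod 23), so λ ≡ 17·2 ≡ 11.
  x = λ² - 17 - 17 = 121 - 34 ≡ 18; y = λ·(17 - 18) - 6 ≡ 6. → (18, 6)
double: tangent at (18, 6): λ = (3·18² + 1)/(2·6) ≡ 7/12. 12⁻¹ ≡ 2 (mod 23), so λ ≡ 7·2 ≡ 14.
  x = λ² - 18 - 18 = 196 - 36 ≡ 22; y = λ·(18 - 22) - 6 ≡ 7. → (22, 7)
add P: (22, 7) + (17, 6). λ = (6 - 7)/(17 - 22) ≡ 22/18 mod 23. 18⁻¹ ≡ 9 (mod 23), so λ ≡ 14.
  x = λ² - 22 - 17 = 196 - 39 ≡ 19; y = λ·(22 - 19) - 7 ≡ 12. → (19, 12)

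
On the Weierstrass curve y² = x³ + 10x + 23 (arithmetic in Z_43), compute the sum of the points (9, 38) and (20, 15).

(9, 38) + (20, 15). λ = (15 - 38)/(20 - 9) ≡ 20/11 mod 43. 11⁻¹ ≡ 4 (mod 43), so λ ≡ 37.
  x = λ² - 9 - 20 = 1369 - 29 ≡ 7; y = λ·(9 - 7) - 38 ≡ 36. → (7, 36)

(7, 36)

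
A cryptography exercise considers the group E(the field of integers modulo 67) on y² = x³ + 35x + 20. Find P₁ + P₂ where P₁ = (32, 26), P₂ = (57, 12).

(32, 26) + (57, 12). λ = (12 - 26)/(57 - 32) ≡ 53/25 mod 67. 25⁻¹ ≡ 59 (mod 67), so λ ≡ 45.
  x = λ² - 32 - 57 = 2025 - 89 ≡ 60; y = λ·(32 - 60) - 26 ≡ 54. → (60, 54)

(60, 54)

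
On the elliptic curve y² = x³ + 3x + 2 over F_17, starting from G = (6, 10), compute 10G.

(14, 0)

Repeated addition: build up to 10G.
2G: tangent at (6, 10): λ = (3·6² + 3)/(2·10) ≡ 9/3. 3⁻¹ ≡ 6 (mod 17) since 3·6 = 18 ≡ 1, so λ ≡ 9·6 ≡ 3.
  x = λ² - 6 - 6 = 9 - 12 ≡ 14; y = λ·(6 - 14) - 10 ≡ 0. → (14, 0)
3G: (14, 0) + (6, 10). λ = (10 - 0)/(6 - 14) ≡ 10/9 mod 17. 9⁻¹ ≡ 2 (mod 17) since 9·2 = 18 ≡ 1, so λ ≡ 3.
  x = λ² - 14 - 6 = 9 - 20 ≡ 6; y = λ·(14 - 6) - 0 ≡ 7. → (6, 7)
4G: (6, 7) + (6, 10): same x and y₁ ≡ -y₂, so the sum is ∞.
5G: ∞ + (6, 10) = (6, 10) (identity).
6G: tangent at (6, 10): λ = (3·6² + 3)/(2·10) ≡ 9/3. 3⁻¹ ≡ 6 (mod 17), so λ ≡ 9·6 ≡ 3.
  x = λ² - 6 - 6 = 9 - 12 ≡ 14; y = λ·(6 - 14) - 10 ≡ 0. → (14, 0)
7G: (14, 0) + (6, 10). λ = (10 - 0)/(6 - 14) ≡ 10/9 mod 17. 9⁻¹ ≡ 2 (mod 17), so λ ≡ 3.
  x = λ² - 14 - 6 = 9 - 20 ≡ 6; y = λ·(14 - 6) - 0 ≡ 7. → (6, 7)
8G: (6, 7) + (6, 10): same x and y₁ ≡ -y₂, so the sum is ∞.
9G: ∞ + (6, 10) = (6, 10) (identity).
10G: tangent at (6, 10): λ = (3·6² + 3)/(2·10) ≡ 9/3. 3⁻¹ ≡ 6 (mod 17) since 3·6 = 18 ≡ 1, so λ ≡ 9·6 ≡ 3.
  x = λ² - 6 - 6 = 9 - 12 ≡ 14; y = λ·(6 - 14) - 10 ≡ 0. → (14, 0)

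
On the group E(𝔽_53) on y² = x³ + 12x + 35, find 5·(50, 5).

(35, 33)

Write Q = (50, 5).
Double-and-add on 5 = (101)₂. Start with Q = (50, 5) for the leading 1-bit.
double: tangent at (50, 5): λ = (3·50² + 12)/(2·5) ≡ 39/10. 10⁻¹ ≡ 16 (mod 53), so λ ≡ 39·16 ≡ 41.
  x = λ² - 50 - 50 = 1681 - 100 ≡ 44; y = λ·(50 - 44) - 5 ≡ 29. → (44, 29)
double: tangent at (44, 29): λ = (3·44² + 12)/(2·29) ≡ 43/5. 5⁻¹ ≡ 32 (mod 53), so λ ≡ 43·32 ≡ 51.
  x = λ² - 44 - 44 = 2601 - 88 ≡ 22; y = λ·(44 - 22) - 29 ≡ 33. → (22, 33)
add Q: (22, 33) + (50, 5). λ = (5 - 33)/(50 - 22) ≡ 25/28 mod 53. 28⁻¹ ≡ 36 (mod 53), so λ ≡ 52.
  x = λ² - 22 - 50 = 2704 - 72 ≡ 35; y = λ·(22 - 35) - 33 ≡ 33. → (35, 33)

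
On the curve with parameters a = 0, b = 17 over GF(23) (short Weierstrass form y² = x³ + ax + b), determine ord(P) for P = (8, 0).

2

2P: (8, 0) + (8, 0): same x and y₁ ≡ -y₂, so the sum is O.
2P = O, so the order is 2.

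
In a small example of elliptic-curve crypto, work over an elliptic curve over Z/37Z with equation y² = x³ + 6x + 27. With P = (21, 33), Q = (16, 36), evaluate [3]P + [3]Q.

(21, 33)

First 3P:
Repeated addition: build up to 3P.
2P: tangent at (21, 33): λ = (3·21² + 6)/(2·33) ≡ 34/29. 29⁻¹ ≡ 23 (mod 37), so λ ≡ 34·23 ≡ 5.
  x = λ² - 21 - 21 = 25 - 42 ≡ 20; y = λ·(21 - 20) - 33 ≡ 9. → (20, 9)
3P: (20, 9) + (21, 33). λ = (33 - 9)/(21 - 20) ≡ 24/1 mod 37. 1⁻¹ ≡ 1 (mod 37), so λ ≡ 24.
  x = λ² - 20 - 21 = 576 - 41 ≡ 17; y = λ·(20 - 17) - 9 ≡ 26. → (17, 26)
3P = (17, 26).
Next 3Q:
Repeated addition: build up to 3Q.
2Q: tangent at (16, 36): λ = (3·16² + 6)/(2·36) ≡ 34/35. 35⁻¹ ≡ 18 (mod 37), so λ ≡ 34·18 ≡ 20.
  x = λ² - 16 - 16 = 400 - 32 ≡ 35; y = λ·(16 - 35) - 36 ≡ 28. → (35, 28)
3Q: (35, 28) + (16, 36). λ = (36 - 28)/(16 - 35) ≡ 8/18 mod 37. 18⁻¹ ≡ 35 (mod 37) since 18·35 = 630 ≡ 1, so λ ≡ 21.
  x = λ² - 35 - 16 = 441 - 51 ≡ 20; y = λ·(35 - 20) - 28 ≡ 28. → (20, 28)
3Q = (20, 28).
Finally 3P + 3Q:
(17, 26) + (20, 28). λ = (28 - 26)/(20 - 17) ≡ 2/3 mod 37. 3⁻¹ ≡ 25 (mod 37) since 3·25 = 75 ≡ 1, so λ ≡ 13.
  x = λ² - 17 - 20 = 169 - 37 ≡ 21; y = λ·(17 - 21) - 26 ≡ 33. → (21, 33)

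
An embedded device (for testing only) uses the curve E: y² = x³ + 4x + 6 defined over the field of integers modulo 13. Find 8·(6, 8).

(6, 8)

Write Q = (6, 8).
Repeated addition: build up to 8Q.
2Q: tangent at (6, 8): λ = (3·6² + 4)/(2·8) ≡ 8/3. 3⁻¹ ≡ 9 (mod 13) since 3·9 = 27 ≡ 1, so λ ≡ 8·9 ≡ 7.
  x = λ² - 6 - 6 = 49 - 12 ≡ 11; y = λ·(6 - 11) - 8 ≡ 9. → (11, 9)
3Q: (11, 9) + (6, 8). λ = (8 - 9)/(6 - 11) ≡ 12/8 mod 13. 8⁻¹ ≡ 5 (mod 13), so λ ≡ 8.
  x = λ² - 11 - 6 = 64 - 17 ≡ 8; y = λ·(11 - 8) - 9 ≡ 2. → (8, 2)
4Q: (8, 2) + (6, 8). λ = (8 - 2)/(6 - 8) ≡ 6/11 mod 13. 11⁻¹ ≡ 6 (mod 13), so λ ≡ 10.
  x = λ² - 8 - 6 = 100 - 14 ≡ 8; y = λ·(8 - 8) - 2 ≡ 11. → (8, 11)
5Q: (8, 11) + (6, 8). λ = (8 - 11)/(6 - 8) ≡ 10/11 mod 13. 11⁻¹ ≡ 6 (mod 13), so λ ≡ 8.
  x = λ² - 8 - 6 = 64 - 14 ≡ 11; y = λ·(8 - 11) - 11 ≡ 4. → (11, 4)
6Q: (11, 4) + (6, 8). λ = (8 - 4)/(6 - 11) ≡ 4/8 mod 13. 8⁻¹ ≡ 5 (mod 13) since 8·5 = 40 ≡ 1, so λ ≡ 7.
  x = λ² - 11 - 6 = 49 - 17 ≡ 6; y = λ·(11 - 6) - 4 ≡ 5. → (6, 5)
7Q: (6, 5) + (6, 8): same x and y₁ ≡ -y₂, so the sum is 𝒪.
8Q: 𝒪 + (6, 8) = (6, 8) (identity).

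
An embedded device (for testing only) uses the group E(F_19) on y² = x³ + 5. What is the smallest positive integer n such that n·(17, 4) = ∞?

2P: tangent at (17, 4): λ = (3·17² + 0)/(2·4) ≡ 12/8. 8⁻¹ ≡ 12 (mod 19), so λ ≡ 12·12 ≡ 11.
  x = λ² - 17 - 17 = 121 - 34 ≡ 11; y = λ·(17 - 11) - 4 ≡ 5. → (11, 5)
3P: (11, 5) + (17, 4). λ = (4 - 5)/(17 - 11) ≡ 18/6 mod 19. 6⁻¹ ≡ 16 (mod 19), so λ ≡ 3.
  x = λ² - 11 - 17 = 9 - 28 ≡ 0; y = λ·(11 - 0) - 5 ≡ 9. → (0, 9)
4P: (0, 9) + (17, 4). λ = (4 - 9)/(17 - 0) ≡ 14/17 mod 19. 17⁻¹ ≡ 9 (mod 19), so λ ≡ 12.
  x = λ² - 0 - 17 = 144 - 17 ≡ 13; y = λ·(0 - 13) - 9 ≡ 6. → (13, 6)
5P: (13, 6) + (17, 4). λ = (4 - 6)/(17 - 13) ≡ 17/4 mod 19. 4⁻¹ ≡ 5 (mod 19) since 4·5 = 20 ≡ 1, so λ ≡ 9.
  x = λ² - 13 - 17 = 81 - 30 ≡ 13; y = λ·(13 - 13) - 6 ≡ 13. → (13, 13)
6P: (13, 13) + (17, 4). λ = (4 - 13)/(17 - 13) ≡ 10/4 mod 19. 4⁻¹ ≡ 5 (mod 19), so λ ≡ 12.
  x = λ² - 13 - 17 = 144 - 30 ≡ 0; y = λ·(13 - 0) - 13 ≡ 10. → (0, 10)
7P: (0, 10) + (17, 4). λ = (4 - 10)/(17 - 0) ≡ 13/17 mod 19. 17⁻¹ ≡ 9 (mod 19) since 17·9 = 153 ≡ 1, so λ ≡ 3.
  x = λ² - 0 - 17 = 9 - 17 ≡ 11; y = λ·(0 - 11) - 10 ≡ 14. → (11, 14)
8P: (11, 14) + (17, 4). λ = (4 - 14)/(17 - 11) ≡ 9/6 mod 19. 6⁻¹ ≡ 16 (mod 19), so λ ≡ 11.
  x = λ² - 11 - 17 = 121 - 28 ≡ 17; y = λ·(11 - 17) - 14 ≡ 15. → (17, 15)
9P: (17, 15) + (17, 4): same x and y₁ ≡ -y₂, so the sum is ∞.
9P = ∞, so the order is 9.

9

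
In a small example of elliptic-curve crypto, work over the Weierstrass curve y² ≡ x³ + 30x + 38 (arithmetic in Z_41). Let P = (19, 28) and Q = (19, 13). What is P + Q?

O

The two points share x = 19 and their y-coordinates satisfy 28 + 13 ≡ 0 (mod 41), so they are inverses. Their sum is 𝒪.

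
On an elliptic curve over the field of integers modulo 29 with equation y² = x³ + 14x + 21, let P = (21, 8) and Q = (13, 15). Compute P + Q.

(21, 8) + (13, 15). λ = (15 - 8)/(13 - 21) ≡ 7/21 mod 29. 21⁻¹ ≡ 18 (mod 29), so λ ≡ 10.
  x = λ² - 21 - 13 = 100 - 34 ≡ 8; y = λ·(21 - 8) - 8 ≡ 6. → (8, 6)

(8, 6)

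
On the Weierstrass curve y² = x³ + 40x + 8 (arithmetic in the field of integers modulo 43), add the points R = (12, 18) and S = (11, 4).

(1, 7)

(12, 18) + (11, 4). λ = (4 - 18)/(11 - 12) ≡ 29/42 mod 43. 42⁻¹ ≡ 42 (mod 43) since 42·42 = 1764 ≡ 1, so λ ≡ 14.
  x = λ² - 12 - 11 = 196 - 23 ≡ 1; y = λ·(12 - 1) - 18 ≡ 7. → (1, 7)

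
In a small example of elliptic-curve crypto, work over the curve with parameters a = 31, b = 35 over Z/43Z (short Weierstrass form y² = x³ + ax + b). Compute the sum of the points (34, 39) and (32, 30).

(8, 35)

(34, 39) + (32, 30). λ = (30 - 39)/(32 - 34) ≡ 34/41 mod 43. 41⁻¹ ≡ 21 (mod 43), so λ ≡ 26.
  x = λ² - 34 - 32 = 676 - 66 ≡ 8; y = λ·(34 - 8) - 39 ≡ 35. → (8, 35)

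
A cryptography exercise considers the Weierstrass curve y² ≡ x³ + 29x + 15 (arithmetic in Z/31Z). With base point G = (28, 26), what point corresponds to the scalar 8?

(1, 18)

Repeated addition: build up to 8G.
2G: tangent at (28, 26): λ = (3·28² + 29)/(2·26) ≡ 25/21. 21⁻¹ ≡ 3 (mod 31) since 21·3 = 63 ≡ 1, so λ ≡ 25·3 ≡ 13.
  x = λ² - 28 - 28 = 169 - 56 ≡ 20; y = λ·(28 - 20) - 26 ≡ 16. → (20, 16)
3G: (20, 16) + (28, 26). λ = (26 - 16)/(28 - 20) ≡ 10/8 mod 31. 8⁻¹ ≡ 4 (mod 31), so λ ≡ 9.
  x = λ² - 20 - 28 = 81 - 48 ≡ 2; y = λ·(20 - 2) - 16 ≡ 22. → (2, 22)
4G: (2, 22) + (28, 26). λ = (26 - 22)/(28 - 2) ≡ 4/26 mod 31. 26⁻¹ ≡ 6 (mod 31) since 26·6 = 156 ≡ 1, so λ ≡ 24.
  x = λ² - 2 - 28 = 576 - 30 ≡ 19; y = λ·(2 - 19) - 22 ≡ 4. → (19, 4)
5G: (19, 4) + (28, 26). λ = (26 - 4)/(28 - 19) ≡ 22/9 mod 31. 9⁻¹ ≡ 7 (mod 31) since 9·7 = 63 ≡ 1, so λ ≡ 30.
  x = λ² - 19 - 28 = 900 - 47 ≡ 16; y = λ·(19 - 16) - 4 ≡ 24. → (16, 24)
6G: (16, 24) + (28, 26). λ = (26 - 24)/(28 - 16) ≡ 2/12 mod 31. 12⁻¹ ≡ 13 (mod 31), so λ ≡ 26.
  x = λ² - 16 - 28 = 676 - 44 ≡ 12; y = λ·(16 - 12) - 24 ≡ 18. → (12, 18)
7G: (12, 18) + (28, 26). λ = (26 - 18)/(28 - 12) ≡ 8/16 mod 31. 16⁻¹ ≡ 2 (mod 31) since 16·2 = 32 ≡ 1, so λ ≡ 16.
  x = λ² - 12 - 28 = 256 - 40 ≡ 30; y = λ·(12 - 30) - 18 ≡ 4. → (30, 4)
8G: (30, 4) + (28, 26). λ = (26 - 4)/(28 - 30) ≡ 22/29 mod 31. 29⁻¹ ≡ 15 (mod 31) since 29·15 = 435 ≡ 1, so λ ≡ 20.
  x = λ² - 30 - 28 = 400 - 58 ≡ 1; y = λ·(30 - 1) - 4 ≡ 18. → (1, 18)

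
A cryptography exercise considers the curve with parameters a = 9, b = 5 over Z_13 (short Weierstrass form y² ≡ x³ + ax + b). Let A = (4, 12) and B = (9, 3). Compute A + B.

(4, 12) + (9, 3). λ = (3 - 12)/(9 - 4) ≡ 4/5 mod 13. 5⁻¹ ≡ 8 (mod 13) since 5·8 = 40 ≡ 1, so λ ≡ 6.
  x = λ² - 4 - 9 = 36 - 13 ≡ 10; y = λ·(4 - 10) - 12 ≡ 4. → (10, 4)

(10, 4)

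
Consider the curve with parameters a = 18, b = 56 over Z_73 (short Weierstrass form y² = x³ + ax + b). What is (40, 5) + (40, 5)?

tangent at (40, 5): λ = (3·40² + 18)/(2·5) ≡ 0/10. 10⁻¹ ≡ 22 (mod 73) since 10·22 = 220 ≡ 1, so λ ≡ 0·22 ≡ 0.
  x = λ² - 40 - 40 = 0 - 80 ≡ 66; y = λ·(40 - 66) - 5 ≡ 68. → (66, 68)

(66, 68)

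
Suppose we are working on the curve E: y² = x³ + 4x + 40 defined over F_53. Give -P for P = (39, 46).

(39, 7)

-(39, 46) = (39, -46 mod 53) = (39, 7).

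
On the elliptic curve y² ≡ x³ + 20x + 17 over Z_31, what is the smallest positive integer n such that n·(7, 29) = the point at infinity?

2P: tangent at (7, 29): λ = (3·7² + 20)/(2·29) ≡ 12/27. 27⁻¹ ≡ 23 (mod 31), so λ ≡ 12·23 ≡ 28.
  x = λ² - 7 - 7 = 784 - 14 ≡ 26; y = λ·(7 - 26) - 29 ≡ 28. → (26, 28)
3P: (26, 28) + (7, 29). λ = (29 - 28)/(7 - 26) ≡ 1/12 mod 31. 12⁻¹ ≡ 13 (mod 31), so λ ≡ 13.
  x = λ² - 26 - 7 = 169 - 33 ≡ 12; y = λ·(26 - 12) - 28 ≡ 30. → (12, 30)
4P: (12, 30) + (7, 29). λ = (29 - 30)/(7 - 12) ≡ 30/26 mod 31. 26⁻¹ ≡ 6 (mod 31), so λ ≡ 25.
  x = λ² - 12 - 7 = 625 - 19 ≡ 17; y = λ·(12 - 17) - 30 ≡ 0. → (17, 0)
5P: (17, 0) + (7, 29). λ = (29 - 0)/(7 - 17) ≡ 29/21 mod 31. 21⁻¹ ≡ 3 (mod 31) since 21·3 = 63 ≡ 1, so λ ≡ 25.
  x = λ² - 17 - 7 = 625 - 24 ≡ 12; y = λ·(17 - 12) - 0 ≡ 1. → (12, 1)
6P: (12, 1) + (7, 29). λ = (29 - 1)/(7 - 12) ≡ 28/26 mod 31. 26⁻¹ ≡ 6 (mod 31), so λ ≡ 13.
  x = λ² - 12 - 7 = 169 - 19 ≡ 26; y = λ·(12 - 26) - 1 ≡ 3. → (26, 3)
7P: (26, 3) + (7, 29). λ = (29 - 3)/(7 - 26) ≡ 26/12 mod 31. 12⁻¹ ≡ 13 (mod 31), so λ ≡ 28.
  x = λ² - 26 - 7 = 784 - 33 ≡ 7; y = λ·(26 - 7) - 3 ≡ 2. → (7, 2)
8P: (7, 2) + (7, 29): same x and y₁ ≡ -y₂, so the sum is the point at infinity.
8P = the point at infinity, so the order is 8.

8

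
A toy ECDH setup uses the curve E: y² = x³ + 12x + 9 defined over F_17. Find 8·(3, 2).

(3, 15)

Write P = (3, 2).
Double-and-add on 8 = (1000)₂. Start with P = (3, 2) for the leading 1-bit.
double: tangent at (3, 2): λ = (3·3² + 12)/(2·2) ≡ 5/4. 4⁻¹ ≡ 13 (mod 17), so λ ≡ 5·13 ≡ 14.
  x = λ² - 3 - 3 = 196 - 6 ≡ 3; y = λ·(3 - 3) - 2 ≡ 15. → (3, 15)
double: tangent at (3, 15): λ = (3·3² + 12)/(2·15) ≡ 5/13. 13⁻¹ ≡ 4 (mod 17), so λ ≡ 5·4 ≡ 3.
  x = λ² - 3 - 3 = 9 - 6 ≡ 3; y = λ·(3 - 3) - 15 ≡ 2. → (3, 2)
double: tangent at (3, 2): λ = (3·3² + 12)/(2·2) ≡ 5/4. 4⁻¹ ≡ 13 (mod 17), so λ ≡ 5·13 ≡ 14.
  x = λ² - 3 - 3 = 196 - 6 ≡ 3; y = λ·(3 - 3) - 2 ≡ 15. → (3, 15)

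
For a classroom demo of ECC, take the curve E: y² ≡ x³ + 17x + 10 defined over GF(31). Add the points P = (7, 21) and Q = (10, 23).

(11, 28)

(7, 21) + (10, 23). λ = (23 - 21)/(10 - 7) ≡ 2/3 mod 31. 3⁻¹ ≡ 21 (mod 31), so λ ≡ 11.
  x = λ² - 7 - 10 = 121 - 17 ≡ 11; y = λ·(7 - 11) - 21 ≡ 28. → (11, 28)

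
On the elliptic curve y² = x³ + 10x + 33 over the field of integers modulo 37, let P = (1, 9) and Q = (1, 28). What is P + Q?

The two points share x = 1 and their y-coordinates satisfy 9 + 28 ≡ 0 (mod 37), so they are inverses. Their sum is O.

O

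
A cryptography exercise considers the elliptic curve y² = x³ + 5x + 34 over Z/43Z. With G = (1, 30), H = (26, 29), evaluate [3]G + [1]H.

(28, 14)

First 3G:
Repeated addition: build up to 3G.
2G: tangent at (1, 30): λ = (3·1² + 5)/(2·30) ≡ 8/17. 17⁻¹ ≡ 38 (mod 43) since 17·38 = 646 ≡ 1, so λ ≡ 8·38 ≡ 3.
  x = λ² - 1 - 1 = 9 - 2 ≡ 7; y = λ·(1 - 7) - 30 ≡ 38. → (7, 38)
3G: (7, 38) + (1, 30). λ = (30 - 38)/(1 - 7) ≡ 35/37 mod 43. 37⁻¹ ≡ 7 (mod 43), so λ ≡ 30.
  x = λ² - 7 - 1 = 900 - 8 ≡ 32; y = λ·(7 - 32) - 38 ≡ 29. → (32, 29)
3G = (32, 29).
Finally 3G + H:
(32, 29) + (26, 29). λ = (29 - 29)/(26 - 32) ≡ 0/37 mod 43. 37⁻¹ ≡ 7 (mod 43), so λ ≡ 0.
  x = λ² - 32 - 26 = 0 - 58 ≡ 28; y = λ·(32 - 28) - 29 ≡ 14. → (28, 14)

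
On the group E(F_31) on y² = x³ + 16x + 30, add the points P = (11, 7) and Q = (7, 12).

(1, 27)

(11, 7) + (7, 12). λ = (12 - 7)/(7 - 11) ≡ 5/27 mod 31. 27⁻¹ ≡ 23 (mod 31) since 27·23 = 621 ≡ 1, so λ ≡ 22.
  x = λ² - 11 - 7 = 484 - 18 ≡ 1; y = λ·(11 - 1) - 7 ≡ 27. → (1, 27)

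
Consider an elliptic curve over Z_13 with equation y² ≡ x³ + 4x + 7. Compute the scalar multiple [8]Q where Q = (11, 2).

(5, 3)

Double-and-add on 8 = (1000)₂. Start with Q = (11, 2) for the leading 1-bit.
double: tangent at (11, 2): λ = (3·11² + 4)/(2·2) ≡ 3/4. 4⁻¹ ≡ 10 (mod 13) since 4·10 = 40 ≡ 1, so λ ≡ 3·10 ≡ 4.
  x = λ² - 11 - 11 = 16 - 22 ≡ 7; y = λ·(11 - 7) - 2 ≡ 1. → (7, 1)
double: tangent at (7, 1): λ = (3·7² + 4)/(2·1) ≡ 8/2. 2⁻¹ ≡ 7 (mod 13) since 2·7 = 14 ≡ 1, so λ ≡ 8·7 ≡ 4.
  x = λ² - 7 - 7 = 16 - 14 ≡ 2; y = λ·(7 - 2) - 1 ≡ 6. → (2, 6)
double: tangent at (2, 6): λ = (3·2² + 4)/(2·6) ≡ 3/12. 12⁻¹ ≡ 12 (mod 13), so λ ≡ 3·12 ≡ 10.
  x = λ² - 2 - 2 = 100 - 4 ≡ 5; y = λ·(2 - 5) - 6 ≡ 3. → (5, 3)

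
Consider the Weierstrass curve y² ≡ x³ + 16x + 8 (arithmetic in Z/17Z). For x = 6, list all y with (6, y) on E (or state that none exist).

x³ + 16x + 8 = 320 ≡ 14 (mod 17).
14 is a non-residue mod 17; no y exists.

none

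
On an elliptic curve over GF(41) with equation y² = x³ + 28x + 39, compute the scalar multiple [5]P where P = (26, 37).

(14, 31)

Repeated addition: build up to 5P.
2P: tangent at (26, 37): λ = (3·26² + 28)/(2·37) ≡ 6/33. 33⁻¹ ≡ 5 (mod 41) since 33·5 = 165 ≡ 1, so λ ≡ 6·5 ≡ 30.
  x = λ² - 26 - 26 = 900 - 52 ≡ 28; y = λ·(26 - 28) - 37 ≡ 26. → (28, 26)
3P: (28, 26) + (26, 37). λ = (37 - 26)/(26 - 28) ≡ 11/39 mod 41. 39⁻¹ ≡ 20 (mod 41) since 39·20 = 780 ≡ 1, so λ ≡ 15.
  x = λ² - 28 - 26 = 225 - 54 ≡ 7; y = λ·(28 - 7) - 26 ≡ 2. → (7, 2)
4P: (7, 2) + (26, 37). λ = (37 - 2)/(26 - 7) ≡ 35/19 mod 41. 19⁻¹ ≡ 13 (mod 41) since 19·13 = 247 ≡ 1, so λ ≡ 4.
  x = λ² - 7 - 26 = 16 - 33 ≡ 24; y = λ·(7 - 24) - 2 ≡ 12. → (24, 12)
5P: (24, 12) + (26, 37). λ = (37 - 12)/(26 - 24) ≡ 25/2 mod 41. 2⁻¹ ≡ 21 (mod 41) since 2·21 = 42 ≡ 1, so λ ≡ 33.
  x = λ² - 24 - 26 = 1089 - 50 ≡ 14; y = λ·(24 - 14) - 12 ≡ 31. → (14, 31)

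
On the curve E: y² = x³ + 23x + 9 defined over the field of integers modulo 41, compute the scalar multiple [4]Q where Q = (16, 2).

(13, 2)

Repeated addition: build up to 4Q.
2Q: tangent at (16, 2): λ = (3·16² + 23)/(2·2) ≡ 12/4. 4⁻¹ ≡ 31 (mod 41) since 4·31 = 124 ≡ 1, so λ ≡ 12·31 ≡ 3.
  x = λ² - 16 - 16 = 9 - 32 ≡ 18; y = λ·(16 - 18) - 2 ≡ 33. → (18, 33)
3Q: (18, 33) + (16, 2). λ = (2 - 33)/(16 - 18) ≡ 10/39 mod 41. 39⁻¹ ≡ 20 (mod 41), so λ ≡ 36.
  x = λ² - 18 - 16 = 1296 - 34 ≡ 32; y = λ·(18 - 32) - 33 ≡ 37. → (32, 37)
4Q: (32, 37) + (16, 2). λ = (2 - 37)/(16 - 32) ≡ 6/25 mod 41. 25⁻¹ ≡ 23 (mod 41), so λ ≡ 15.
  x = λ² - 32 - 16 = 225 - 48 ≡ 13; y = λ·(32 - 13) - 37 ≡ 2. → (13, 2)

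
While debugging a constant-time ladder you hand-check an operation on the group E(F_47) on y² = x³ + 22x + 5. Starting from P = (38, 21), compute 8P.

O

Repeated addition: build up to 8P.
2P: tangent at (38, 21): λ = (3·38² + 22)/(2·21) ≡ 30/42. 42⁻¹ ≡ 28 (mod 47) since 42·28 = 1176 ≡ 1, so λ ≡ 30·28 ≡ 41.
  x = λ² - 38 - 38 = 1681 - 76 ≡ 7; y = λ·(38 - 7) - 21 ≡ 28. → (7, 28)
3P: (7, 28) + (38, 21). λ = (21 - 28)/(38 - 7) ≡ 40/31 mod 47. 31⁻¹ ≡ 44 (mod 47), so λ ≡ 21.
  x = λ² - 7 - 38 = 441 - 45 ≡ 20; y = λ·(7 - 20) - 28 ≡ 28. → (20, 28)
4P: (20, 28) + (38, 21). λ = (21 - 28)/(38 - 20) ≡ 40/18 mod 47. 18⁻¹ ≡ 34 (mod 47) since 18·34 = 612 ≡ 1, so λ ≡ 44.
  x = λ² - 20 - 38 = 1936 - 58 ≡ 45; y = λ·(20 - 45) - 28 ≡ 0. → (45, 0)
5P: (45, 0) + (38, 21). λ = (21 - 0)/(38 - 45) ≡ 21/40 mod 47. 40⁻¹ ≡ 20 (mod 47), so λ ≡ 44.
  x = λ² - 45 - 38 = 1936 - 83 ≡ 20; y = λ·(45 - 20) - 0 ≡ 19. → (20, 19)
6P: (20, 19) + (38, 21). λ = (21 - 19)/(38 - 20) ≡ 2/18 mod 47. 18⁻¹ ≡ 34 (mod 47), so λ ≡ 21.
  x = λ² - 20 - 38 = 441 - 58 ≡ 7; y = λ·(20 - 7) - 19 ≡ 19. → (7, 19)
7P: (7, 19) + (38, 21). λ = (21 - 19)/(38 - 7) ≡ 2/31 mod 47. 31⁻¹ ≡ 44 (mod 47) since 31·44 = 1364 ≡ 1, so λ ≡ 41.
  x = λ² - 7 - 38 = 1681 - 45 ≡ 38; y = λ·(7 - 38) - 19 ≡ 26. → (38, 26)
8P: (38, 26) + (38, 21): same x and y₁ ≡ -y₂, so the sum is the point at infinity.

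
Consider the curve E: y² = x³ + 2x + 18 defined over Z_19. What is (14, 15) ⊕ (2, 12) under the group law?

(14, 15) + (2, 12). λ = (12 - 15)/(2 - 14) ≡ 16/7 mod 19. 7⁻¹ ≡ 11 (mod 19), so λ ≡ 5.
  x = λ² - 14 - 2 = 25 - 16 ≡ 9; y = λ·(14 - 9) - 15 ≡ 10. → (9, 10)

(9, 10)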